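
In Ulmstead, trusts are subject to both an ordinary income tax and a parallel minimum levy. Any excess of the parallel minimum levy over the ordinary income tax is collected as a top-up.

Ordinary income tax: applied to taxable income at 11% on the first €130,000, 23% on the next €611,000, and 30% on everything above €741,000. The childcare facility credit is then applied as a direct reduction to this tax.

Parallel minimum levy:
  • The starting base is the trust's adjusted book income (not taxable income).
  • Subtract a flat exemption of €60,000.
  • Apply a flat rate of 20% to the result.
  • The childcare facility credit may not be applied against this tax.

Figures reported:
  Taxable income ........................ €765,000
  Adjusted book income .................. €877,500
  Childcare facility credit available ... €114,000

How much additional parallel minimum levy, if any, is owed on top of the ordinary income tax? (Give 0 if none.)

€115,470

Parallel minimum levy:
  Base (adjusted book income): €877,500
  Less exemption €60,000 → base €817,500
  €817,500 × 20% = €163,500

Ordinary income tax:
  €130,000 × 11% = €14,300
  €611,000 × 23% = €140,530
  €24,000 × 30% = €7,200
  → €162,030
  Less childcare facility credit €114,000 → €48,030

Excess of parallel minimum levy over ordinary income tax: €163,500 − €48,030 = €115,470.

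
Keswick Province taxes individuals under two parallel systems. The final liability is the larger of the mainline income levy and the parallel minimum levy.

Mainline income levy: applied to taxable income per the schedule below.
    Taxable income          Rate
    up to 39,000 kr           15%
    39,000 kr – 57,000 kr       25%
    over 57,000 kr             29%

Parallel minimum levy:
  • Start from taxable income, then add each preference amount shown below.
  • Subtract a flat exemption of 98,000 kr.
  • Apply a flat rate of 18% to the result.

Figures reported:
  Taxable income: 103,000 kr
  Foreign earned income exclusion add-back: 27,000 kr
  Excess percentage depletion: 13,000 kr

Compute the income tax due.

Mainline income levy:
  39,000 kr × 15% = 5,850 kr
  18,000 kr × 25% = 4,500 kr
  46,000 kr × 29% = 13,340 kr
  → 23,690 kr

Parallel minimum levy:
  Adjusted income: 103,000 kr + 27,000 kr + 13,000 kr = 143,000 kr
  Less exemption 98,000 kr → base 45,000 kr
  45,000 kr × 18% = 8,100 kr

23,690 kr > 8,100 kr, so the mainline income levy governs.

23,690 kr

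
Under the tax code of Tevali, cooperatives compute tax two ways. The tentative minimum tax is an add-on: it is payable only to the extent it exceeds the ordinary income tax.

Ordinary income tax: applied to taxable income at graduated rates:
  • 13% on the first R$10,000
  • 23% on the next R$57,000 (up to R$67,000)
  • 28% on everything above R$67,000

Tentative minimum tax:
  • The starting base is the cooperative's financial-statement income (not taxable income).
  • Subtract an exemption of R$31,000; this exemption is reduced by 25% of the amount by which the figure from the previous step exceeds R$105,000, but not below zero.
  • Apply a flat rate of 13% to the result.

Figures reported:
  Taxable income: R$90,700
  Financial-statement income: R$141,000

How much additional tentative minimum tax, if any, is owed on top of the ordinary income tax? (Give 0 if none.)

Ordinary income tax:
  R$10,000 × 13% = R$1,300
  R$57,000 × 23% = R$13,110
  R$23,700 × 28% = R$6,636
  → R$21,046

Tentative minimum tax:
  Base (financial-statement income): R$141,000
  Exemption: R$31,000 − 25% × (R$141,000 − R$105,000) = R$31,000 − R$9,000 = R$22,000
  Base: R$141,000 − R$22,000 = R$119,000
  R$119,000 × 13% = R$15,470

R$15,470 ≤ R$21,046, so no add-on is due.

R$0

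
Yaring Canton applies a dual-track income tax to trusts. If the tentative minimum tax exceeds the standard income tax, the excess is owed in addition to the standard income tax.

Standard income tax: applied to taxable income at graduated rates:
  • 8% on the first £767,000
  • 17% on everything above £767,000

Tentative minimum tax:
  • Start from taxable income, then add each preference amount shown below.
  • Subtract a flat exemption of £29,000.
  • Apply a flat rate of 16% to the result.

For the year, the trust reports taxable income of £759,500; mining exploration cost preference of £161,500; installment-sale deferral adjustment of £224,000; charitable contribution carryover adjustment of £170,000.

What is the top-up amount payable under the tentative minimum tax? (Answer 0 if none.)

Tentative minimum tax:
  Adjusted income: £759,500 + £161,500 + £224,000 + £170,000 = £1,315,000
  Less exemption £29,000 → base £1,286,000
  £1,286,000 × 16% = £205,760

Standard income tax:
  £759,500 × 8% = £60,760

Excess of tentative minimum tax over standard income tax: £205,760 − £60,760 = £145,000.

£145,000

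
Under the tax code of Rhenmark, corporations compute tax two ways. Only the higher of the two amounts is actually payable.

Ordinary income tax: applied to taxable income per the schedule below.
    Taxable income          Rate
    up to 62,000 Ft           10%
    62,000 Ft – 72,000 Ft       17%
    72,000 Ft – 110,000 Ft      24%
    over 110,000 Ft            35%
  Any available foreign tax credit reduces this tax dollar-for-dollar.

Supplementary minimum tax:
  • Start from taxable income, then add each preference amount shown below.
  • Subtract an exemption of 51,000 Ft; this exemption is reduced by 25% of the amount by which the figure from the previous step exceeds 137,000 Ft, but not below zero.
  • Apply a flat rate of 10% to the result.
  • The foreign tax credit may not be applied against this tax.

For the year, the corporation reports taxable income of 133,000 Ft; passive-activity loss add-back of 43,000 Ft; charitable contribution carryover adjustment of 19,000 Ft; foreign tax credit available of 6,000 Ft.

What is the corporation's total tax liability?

Supplementary minimum tax:
  Adjusted income: 133,000 Ft + 43,000 Ft + 19,000 Ft = 195,000 Ft
  Exemption: 51,000 Ft − 25% × (195,000 Ft − 137,000 Ft) = 51,000 Ft − 14,500 Ft = 36,500 Ft
  Base: 195,000 Ft − 36,500 Ft = 158,500 Ft
  158,500 Ft × 10% = 15,850 Ft

Ordinary income tax:
  62,000 Ft × 10% = 6,200 Ft
  10,000 Ft × 17% = 1,700 Ft
  38,000 Ft × 24% = 9,120 Ft
  23,000 Ft × 35% = 8,050 Ft
  → 25,070 Ft
  Less foreign tax credit 6,000 Ft → 19,070 Ft

19,070 Ft > 15,850 Ft, so the ordinary income tax governs.

19,070 Ft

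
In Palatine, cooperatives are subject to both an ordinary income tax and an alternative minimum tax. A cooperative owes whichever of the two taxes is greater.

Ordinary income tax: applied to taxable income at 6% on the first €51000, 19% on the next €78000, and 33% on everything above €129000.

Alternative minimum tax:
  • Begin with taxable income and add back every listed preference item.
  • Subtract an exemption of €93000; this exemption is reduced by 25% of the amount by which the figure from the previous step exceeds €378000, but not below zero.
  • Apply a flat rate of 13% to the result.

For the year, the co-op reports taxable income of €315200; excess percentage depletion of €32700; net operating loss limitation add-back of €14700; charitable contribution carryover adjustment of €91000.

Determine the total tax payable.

€79326

Ordinary income tax:
  €51000 × 6% = €3060
  €78000 × 19% = €14820
  €186200 × 33% = €61446
  → €79326

Alternative minimum tax:
  Adjusted income: €315200 + €32700 + €14700 + €91000 = €453600
  Exemption: €93000 − 25% × (€453600 − €378000) = €93000 − €18900 = €74100
  Base: €453600 − €74100 = €379500
  €379500 × 13% = €49335

€79326 > €49335, so the ordinary income tax governs.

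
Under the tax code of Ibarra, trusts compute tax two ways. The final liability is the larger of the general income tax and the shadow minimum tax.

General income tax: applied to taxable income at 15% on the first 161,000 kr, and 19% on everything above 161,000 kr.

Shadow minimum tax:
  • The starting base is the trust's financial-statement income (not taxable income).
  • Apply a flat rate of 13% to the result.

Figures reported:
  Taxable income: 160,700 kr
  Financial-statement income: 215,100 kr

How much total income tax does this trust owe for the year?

27,963 kr

General income tax:
  160,700 kr × 15% = 24,105 kr

Shadow minimum tax:
  Base (financial-statement income): 215,100 kr
  215,100 kr × 13% = 27,963 kr

27,963 kr > 24,105 kr, so the shadow minimum tax is the binding amount.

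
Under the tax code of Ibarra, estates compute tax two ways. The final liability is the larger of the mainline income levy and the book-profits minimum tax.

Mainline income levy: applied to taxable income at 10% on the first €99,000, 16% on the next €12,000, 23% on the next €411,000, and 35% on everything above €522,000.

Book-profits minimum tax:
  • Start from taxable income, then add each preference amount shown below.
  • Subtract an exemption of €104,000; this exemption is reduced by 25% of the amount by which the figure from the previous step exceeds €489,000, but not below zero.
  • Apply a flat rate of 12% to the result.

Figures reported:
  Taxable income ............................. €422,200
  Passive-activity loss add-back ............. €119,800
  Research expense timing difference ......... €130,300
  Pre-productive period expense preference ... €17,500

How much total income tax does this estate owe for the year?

Mainline income levy:
  €99,000 × 10% = €9,900
  €12,000 × 16% = €1,920
  €311,200 × 23% = €71,576
  → €83,396

Book-profits minimum tax:
  Adjusted income: €422,200 + €119,800 + €130,300 + €17,500 = €689,800
  Exemption: €104,000 − 25% × (€689,800 − €489,000) = €104,000 − €50,200 = €53,800
  Base: €689,800 − €53,800 = €636,000
  €636,000 × 12% = €76,320

€83,396 > €76,320, so the mainline income levy governs.

€83,396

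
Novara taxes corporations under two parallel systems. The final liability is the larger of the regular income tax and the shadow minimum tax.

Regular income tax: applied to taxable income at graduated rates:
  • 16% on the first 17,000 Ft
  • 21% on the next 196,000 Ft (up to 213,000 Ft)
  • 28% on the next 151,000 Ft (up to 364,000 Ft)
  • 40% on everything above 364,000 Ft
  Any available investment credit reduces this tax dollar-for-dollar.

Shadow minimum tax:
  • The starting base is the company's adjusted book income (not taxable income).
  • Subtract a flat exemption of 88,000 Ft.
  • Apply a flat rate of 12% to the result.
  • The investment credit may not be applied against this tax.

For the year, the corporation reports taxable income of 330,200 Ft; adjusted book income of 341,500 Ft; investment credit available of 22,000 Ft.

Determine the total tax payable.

54,696 Ft

Regular income tax:
  17,000 Ft × 16% = 2,720 Ft
  196,000 Ft × 21% = 41,160 Ft
  117,200 Ft × 28% = 32,816 Ft
  → 76,696 Ft
  Less investment credit 22,000 Ft → 54,696 Ft

Shadow minimum tax:
  Base (adjusted book income): 341,500 Ft
  Less exemption 88,000 Ft → base 253,500 Ft
  253,500 Ft × 12% = 30,420 Ft

54,696 Ft > 30,420 Ft, so the regular income tax governs.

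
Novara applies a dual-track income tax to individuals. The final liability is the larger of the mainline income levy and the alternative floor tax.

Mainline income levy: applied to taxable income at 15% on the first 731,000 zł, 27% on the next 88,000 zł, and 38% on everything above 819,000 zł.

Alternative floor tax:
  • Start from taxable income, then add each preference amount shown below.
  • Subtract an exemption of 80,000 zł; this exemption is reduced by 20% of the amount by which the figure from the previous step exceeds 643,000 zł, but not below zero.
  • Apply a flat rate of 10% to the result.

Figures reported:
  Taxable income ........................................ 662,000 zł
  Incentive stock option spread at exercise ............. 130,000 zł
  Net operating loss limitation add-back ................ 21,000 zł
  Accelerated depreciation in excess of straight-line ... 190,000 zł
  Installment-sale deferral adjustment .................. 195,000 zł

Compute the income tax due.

Alternative floor tax:
  Adjusted income: 662,000 zł + 130,000 zł + 21,000 zł + 190,000 zł + 195,000 zł = 1,198,000 zł
  Exemption: 20% × (1,198,000 zł − 643,000 zł) = 111,000 zł ≥ 80,000 zł, so the exemption is fully phased out
  Base: 1,198,000 zł − 0 zł = 1,198,000 zł
  1,198,000 zł × 10% = 119,800 zł

Mainline income levy:
  662,000 zł × 15% = 99,300 zł

119,800 zł > 99,300 zł, so the alternative floor tax is the binding amount.

119,800 zł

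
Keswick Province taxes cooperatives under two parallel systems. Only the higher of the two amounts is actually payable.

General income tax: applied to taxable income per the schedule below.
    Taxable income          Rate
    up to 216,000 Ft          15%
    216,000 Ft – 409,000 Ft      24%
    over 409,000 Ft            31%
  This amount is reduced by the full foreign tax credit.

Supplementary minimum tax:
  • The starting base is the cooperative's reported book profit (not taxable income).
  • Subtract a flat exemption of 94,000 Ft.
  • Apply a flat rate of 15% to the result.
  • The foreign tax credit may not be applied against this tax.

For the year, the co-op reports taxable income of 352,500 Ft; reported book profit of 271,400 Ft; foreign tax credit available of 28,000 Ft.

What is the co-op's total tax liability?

Supplementary minimum tax:
  Base (reported book profit): 271,400 Ft
  Less exemption 94,000 Ft → base 177,400 Ft
  177,400 Ft × 15% = 26,610 Ft

General income tax:
  216,000 Ft × 15% = 32,400 Ft
  136,500 Ft × 24% = 32,760 Ft
  → 65,160 Ft
  Less foreign tax credit 28,000 Ft → 37,160 Ft

37,160 Ft > 26,610 Ft, so the general income tax governs.

37,160 Ft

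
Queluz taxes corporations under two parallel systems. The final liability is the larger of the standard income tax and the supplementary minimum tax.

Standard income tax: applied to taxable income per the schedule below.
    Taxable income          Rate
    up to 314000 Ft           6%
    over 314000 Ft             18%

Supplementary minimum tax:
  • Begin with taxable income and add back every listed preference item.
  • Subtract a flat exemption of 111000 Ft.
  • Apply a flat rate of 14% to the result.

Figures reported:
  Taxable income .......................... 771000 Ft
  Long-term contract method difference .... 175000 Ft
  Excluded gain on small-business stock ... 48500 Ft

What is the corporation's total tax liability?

Standard income tax:
  314000 Ft × 6% = 18840 Ft
  457000 Ft × 18% = 82260 Ft
  → 101100 Ft

Supplementary minimum tax:
  Adjusted income: 771000 Ft + 175000 Ft + 48500 Ft = 994500 Ft
  Less exemption 111000 Ft → base 883500 Ft
  883500 Ft × 14% = 123690 Ft

123690 Ft > 101100 Ft, so the supplementary minimum tax is the binding amount.

123690 Ft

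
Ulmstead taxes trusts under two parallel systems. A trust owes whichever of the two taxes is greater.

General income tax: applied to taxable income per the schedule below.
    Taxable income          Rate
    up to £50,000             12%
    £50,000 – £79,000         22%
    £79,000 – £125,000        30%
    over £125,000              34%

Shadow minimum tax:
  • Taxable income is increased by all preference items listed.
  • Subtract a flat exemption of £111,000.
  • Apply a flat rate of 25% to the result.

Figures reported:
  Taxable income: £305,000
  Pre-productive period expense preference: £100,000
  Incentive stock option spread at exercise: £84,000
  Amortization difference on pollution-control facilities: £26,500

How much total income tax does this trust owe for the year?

£101,125

Shadow minimum tax:
  Adjusted income: £305,000 + £100,000 + £84,000 + £26,500 = £515,500
  Less exemption £111,000 → base £404,500
  £404,500 × 25% = £101,125

General income tax:
  £50,000 × 12% = £6,000
  £29,000 × 22% = £6,380
  £46,000 × 30% = £13,800
  £180,000 × 34% = £61,200
  → £87,380

£101,125 > £87,380, so the shadow minimum tax is the binding amount.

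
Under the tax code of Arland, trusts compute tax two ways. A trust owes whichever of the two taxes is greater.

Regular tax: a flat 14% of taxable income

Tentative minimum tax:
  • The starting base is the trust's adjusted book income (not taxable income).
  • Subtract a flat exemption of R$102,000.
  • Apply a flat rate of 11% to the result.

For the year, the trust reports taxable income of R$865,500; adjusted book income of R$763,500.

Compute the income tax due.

R$121,170

Regular tax:
  R$865,500 × 14% = R$121,170

Tentative minimum tax:
  Base (adjusted book income): R$763,500
  Less exemption R$102,000 → base R$661,500
  R$661,500 × 11% = R$72,765

R$121,170 > R$72,765, so the regular tax governs.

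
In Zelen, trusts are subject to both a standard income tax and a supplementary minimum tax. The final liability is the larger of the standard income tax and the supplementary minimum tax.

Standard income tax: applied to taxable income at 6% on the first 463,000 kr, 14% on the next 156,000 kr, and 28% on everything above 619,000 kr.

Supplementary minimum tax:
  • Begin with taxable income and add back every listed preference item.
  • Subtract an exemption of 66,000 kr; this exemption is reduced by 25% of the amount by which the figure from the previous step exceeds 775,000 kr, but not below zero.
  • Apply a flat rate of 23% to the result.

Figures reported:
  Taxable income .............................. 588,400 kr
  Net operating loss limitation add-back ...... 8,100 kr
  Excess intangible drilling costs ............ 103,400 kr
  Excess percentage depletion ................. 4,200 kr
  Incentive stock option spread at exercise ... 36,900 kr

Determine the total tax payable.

Standard income tax:
  463,000 kr × 6% = 27,780 kr
  125,400 kr × 14% = 17,556 kr
  → 45,336 kr

Supplementary minimum tax:
  Adjusted income: 588,400 kr + 8,100 kr + 103,400 kr + 4,200 kr + 36,900 kr = 741,000 kr
  Exemption: 741,000 kr ≤ 775,000 kr, so full 66,000 kr applies
  Base: 741,000 kr − 66,000 kr = 675,000 kr
  675,000 kr × 23% = 155,250 kr

155,250 kr > 45,336 kr, so the supplementary minimum tax is the binding amount.

155,250 kr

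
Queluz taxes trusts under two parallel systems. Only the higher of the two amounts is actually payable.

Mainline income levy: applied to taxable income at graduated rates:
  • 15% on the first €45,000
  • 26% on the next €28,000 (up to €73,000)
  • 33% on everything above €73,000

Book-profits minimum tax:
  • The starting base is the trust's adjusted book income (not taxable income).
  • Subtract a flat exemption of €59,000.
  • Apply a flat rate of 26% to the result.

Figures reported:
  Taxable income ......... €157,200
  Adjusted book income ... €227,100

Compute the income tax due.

€43,706

Mainline income levy:
  €45,000 × 15% = €6,750
  €28,000 × 26% = €7,280
  €84,200 × 33% = €27,786
  → €41,816

Book-profits minimum tax:
  Base (adjusted book income): €227,100
  Less exemption €59,000 → base €168,100
  €168,100 × 26% = €43,706

€43,706 > €41,816, so the book-profits minimum tax is the binding amount.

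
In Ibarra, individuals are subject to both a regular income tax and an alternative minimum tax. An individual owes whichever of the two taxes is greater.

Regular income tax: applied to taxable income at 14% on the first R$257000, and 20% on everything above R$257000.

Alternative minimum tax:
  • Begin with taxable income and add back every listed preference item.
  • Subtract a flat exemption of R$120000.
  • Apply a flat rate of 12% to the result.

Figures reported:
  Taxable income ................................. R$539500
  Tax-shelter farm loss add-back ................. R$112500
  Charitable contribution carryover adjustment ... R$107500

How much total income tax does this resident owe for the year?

R$92480

Regular income tax:
  R$257000 × 14% = R$35980
  R$282500 × 20% = R$56500
  → R$92480

Alternative minimum tax:
  Adjusted income: R$539500 + R$112500 + R$107500 = R$759500
  Less exemption R$120000 → base R$639500
  R$639500 × 12% = R$76740

R$92480 > R$76740, so the regular income tax governs.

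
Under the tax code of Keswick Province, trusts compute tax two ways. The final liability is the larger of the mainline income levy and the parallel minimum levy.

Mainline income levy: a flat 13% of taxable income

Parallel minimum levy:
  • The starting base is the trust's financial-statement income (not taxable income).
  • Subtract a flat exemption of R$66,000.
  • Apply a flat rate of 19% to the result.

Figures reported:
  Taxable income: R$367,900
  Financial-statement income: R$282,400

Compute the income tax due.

Mainline income levy:
  R$367,900 × 13% = R$47,827

Parallel minimum levy:
  Base (financial-statement income): R$282,400
  Less exemption R$66,000 → base R$216,400
  R$216,400 × 19% = R$41,116

R$47,827 > R$41,116, so the mainline income levy governs.

R$47,827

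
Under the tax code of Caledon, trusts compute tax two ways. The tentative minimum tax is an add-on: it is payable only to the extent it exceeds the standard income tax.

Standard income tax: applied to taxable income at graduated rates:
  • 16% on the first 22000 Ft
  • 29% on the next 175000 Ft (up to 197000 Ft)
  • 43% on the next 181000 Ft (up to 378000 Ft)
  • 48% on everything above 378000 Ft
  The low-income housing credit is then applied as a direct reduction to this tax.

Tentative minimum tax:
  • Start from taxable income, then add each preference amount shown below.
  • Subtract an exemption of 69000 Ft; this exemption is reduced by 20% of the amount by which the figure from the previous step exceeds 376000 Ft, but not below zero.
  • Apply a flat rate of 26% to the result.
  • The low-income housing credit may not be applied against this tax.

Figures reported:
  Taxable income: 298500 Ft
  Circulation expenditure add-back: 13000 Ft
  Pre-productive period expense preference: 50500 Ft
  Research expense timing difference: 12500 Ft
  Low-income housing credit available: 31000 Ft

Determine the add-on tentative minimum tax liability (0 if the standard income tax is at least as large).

Standard income tax:
  22000 Ft × 16% = 3520 Ft
  175000 Ft × 29% = 50750 Ft
  101500 Ft × 43% = 43645 Ft
  → 97915 Ft
  Less low-income housing credit 31000 Ft → 66915 Ft

Tentative minimum tax:
  Adjusted income: 298500 Ft + 13000 Ft + 50500 Ft + 12500 Ft = 374500 Ft
  Exemption: 374500 Ft ≤ 376000 Ft, so full 69000 Ft applies
  Base: 374500 Ft − 69000 Ft = 305500 Ft
  305500 Ft × 26% = 79430 Ft

Excess of tentative minimum tax over standard income tax: 79430 Ft − 66915 Ft = 12515 Ft.

12515 Ft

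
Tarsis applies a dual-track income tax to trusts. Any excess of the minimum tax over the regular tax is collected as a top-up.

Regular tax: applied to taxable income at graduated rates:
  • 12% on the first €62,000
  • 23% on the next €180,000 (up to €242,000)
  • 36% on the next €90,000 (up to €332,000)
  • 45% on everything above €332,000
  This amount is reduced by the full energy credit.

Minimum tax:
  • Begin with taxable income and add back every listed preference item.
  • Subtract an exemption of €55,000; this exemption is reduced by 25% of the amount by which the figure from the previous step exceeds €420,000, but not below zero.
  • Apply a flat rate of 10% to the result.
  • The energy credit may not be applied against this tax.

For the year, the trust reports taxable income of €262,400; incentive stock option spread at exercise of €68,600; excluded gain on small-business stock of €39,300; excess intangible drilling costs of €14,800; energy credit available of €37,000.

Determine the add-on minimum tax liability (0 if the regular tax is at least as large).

Minimum tax:
  Adjusted income: €262,400 + €68,600 + €39,300 + €14,800 = €385,100
  Exemption: €385,100 ≤ €420,000, so full €55,000 applies
  Base: €385,100 − €55,000 = €330,100
  €330,100 × 10% = €33,010

Regular tax:
  €62,000 × 12% = €7,440
  €180,000 × 23% = €41,400
  €20,400 × 36% = €7,344
  → €56,184
  Less energy credit €37,000 → €19,184

Excess of minimum tax over regular tax: €33,010 − €19,184 = €13,826.

€13,826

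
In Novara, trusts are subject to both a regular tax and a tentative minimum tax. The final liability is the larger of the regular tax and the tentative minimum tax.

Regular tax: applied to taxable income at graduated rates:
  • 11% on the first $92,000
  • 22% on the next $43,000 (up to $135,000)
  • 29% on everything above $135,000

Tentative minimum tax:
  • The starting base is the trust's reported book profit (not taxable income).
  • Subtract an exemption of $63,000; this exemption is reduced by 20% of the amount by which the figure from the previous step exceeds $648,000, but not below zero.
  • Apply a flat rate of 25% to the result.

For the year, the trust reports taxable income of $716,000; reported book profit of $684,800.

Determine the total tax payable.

$188,070

Tentative minimum tax:
  Base (reported book profit): $684,800
  Exemption: $63,000 − 20% × ($684,800 − $648,000) = $63,000 − $7,360 = $55,640
  Base: $684,800 − $55,640 = $629,160
  $629,160 × 25% = $157,290

Regular tax:
  $92,000 × 11% = $10,120
  $43,000 × 22% = $9,460
  $581,000 × 29% = $168,490
  → $188,070

$188,070 > $157,290, so the regular tax governs.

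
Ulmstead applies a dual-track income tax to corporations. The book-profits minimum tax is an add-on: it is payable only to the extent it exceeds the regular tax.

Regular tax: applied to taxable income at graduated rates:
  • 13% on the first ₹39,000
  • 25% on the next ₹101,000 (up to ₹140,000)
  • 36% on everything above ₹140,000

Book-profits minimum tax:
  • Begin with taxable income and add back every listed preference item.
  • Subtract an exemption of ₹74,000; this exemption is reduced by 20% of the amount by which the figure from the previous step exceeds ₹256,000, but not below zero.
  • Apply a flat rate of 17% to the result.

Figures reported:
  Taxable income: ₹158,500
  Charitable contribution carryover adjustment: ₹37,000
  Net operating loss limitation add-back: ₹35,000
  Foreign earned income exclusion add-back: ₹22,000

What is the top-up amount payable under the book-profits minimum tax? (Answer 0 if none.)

₹0

Regular tax:
  ₹39,000 × 13% = ₹5,070
  ₹101,000 × 25% = ₹25,250
  ₹18,500 × 36% = ₹6,660
  → ₹36,980

Book-profits minimum tax:
  Adjusted income: ₹158,500 + ₹37,000 + ₹35,000 + ₹22,000 = ₹252,500
  Exemption: ₹252,500 ≤ ₹256,000, so full ₹74,000 applies
  Base: ₹252,500 − ₹74,000 = ₹178,500
  ₹178,500 × 17% = ₹30,345

₹30,345 ≤ ₹36,980, so no add-on is due.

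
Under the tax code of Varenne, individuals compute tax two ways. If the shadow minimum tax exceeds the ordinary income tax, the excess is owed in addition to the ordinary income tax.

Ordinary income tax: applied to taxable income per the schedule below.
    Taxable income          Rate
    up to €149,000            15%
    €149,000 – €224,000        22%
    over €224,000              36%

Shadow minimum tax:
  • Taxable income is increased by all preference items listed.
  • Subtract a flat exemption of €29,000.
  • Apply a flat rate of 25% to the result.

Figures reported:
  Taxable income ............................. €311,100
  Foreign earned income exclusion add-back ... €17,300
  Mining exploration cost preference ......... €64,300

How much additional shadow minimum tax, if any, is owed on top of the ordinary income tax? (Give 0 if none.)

Shadow minimum tax:
  Adjusted income: €311,100 + €17,300 + €64,300 = €392,700
  Less exemption €29,000 → base €363,700
  €363,700 × 25% = €90,925

Ordinary income tax:
  €149,000 × 15% = €22,350
  €75,000 × 22% = €16,500
  €87,100 × 36% = €31,356
  → €70,206

Excess of shadow minimum tax over ordinary income tax: €90,925 − €70,206 = €20,719.

€20,719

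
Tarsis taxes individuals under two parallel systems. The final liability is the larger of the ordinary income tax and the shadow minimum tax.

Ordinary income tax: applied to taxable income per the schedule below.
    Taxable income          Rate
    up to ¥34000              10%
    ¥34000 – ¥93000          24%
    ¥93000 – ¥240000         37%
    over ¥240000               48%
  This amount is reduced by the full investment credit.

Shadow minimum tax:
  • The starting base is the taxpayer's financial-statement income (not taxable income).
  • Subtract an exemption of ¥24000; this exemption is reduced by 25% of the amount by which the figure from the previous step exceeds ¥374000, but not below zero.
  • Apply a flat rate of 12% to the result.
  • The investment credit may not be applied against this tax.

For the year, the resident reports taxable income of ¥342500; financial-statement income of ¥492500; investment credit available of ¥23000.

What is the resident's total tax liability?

Shadow minimum tax:
  Base (financial-statement income): ¥492500
  Exemption: 25% × (¥492500 − ¥374000) = ¥29625 ≥ ¥24000, so the exemption is fully phased out
  Base: ¥492500 − ¥0 = ¥492500
  ¥492500 × 12% = ¥59100

Ordinary income tax:
  ¥34000 × 10% = ¥3400
  ¥59000 × 24% = ¥14160
  ¥147000 × 37% = ¥54390
  ¥102500 × 48% = ¥49200
  → ¥121150
  Less investment credit ¥23000 → ¥98150

¥98150 > ¥59100, so the ordinary income tax governs.

¥98150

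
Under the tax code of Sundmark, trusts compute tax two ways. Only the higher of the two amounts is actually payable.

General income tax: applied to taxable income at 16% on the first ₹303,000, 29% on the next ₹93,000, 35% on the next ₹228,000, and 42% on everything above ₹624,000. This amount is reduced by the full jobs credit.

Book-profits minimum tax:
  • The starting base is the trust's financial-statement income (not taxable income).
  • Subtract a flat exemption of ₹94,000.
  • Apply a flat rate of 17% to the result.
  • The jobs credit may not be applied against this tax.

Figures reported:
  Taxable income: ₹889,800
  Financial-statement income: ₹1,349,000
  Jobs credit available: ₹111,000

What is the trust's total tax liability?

General income tax:
  ₹303,000 × 16% = ₹48,480
  ₹93,000 × 29% = ₹26,970
  ₹228,000 × 35% = ₹79,800
  ₹265,800 × 42% = ₹111,636
  → ₹266,886
  Less jobs credit ₹111,000 → ₹155,886

Book-profits minimum tax:
  Base (financial-statement income): ₹1,349,000
  Less exemption ₹94,000 → base ₹1,255,000
  ₹1,255,000 × 17% = ₹213,350

₹213,350 > ₹155,886, so the book-profits minimum tax is the binding amount.

₹213,350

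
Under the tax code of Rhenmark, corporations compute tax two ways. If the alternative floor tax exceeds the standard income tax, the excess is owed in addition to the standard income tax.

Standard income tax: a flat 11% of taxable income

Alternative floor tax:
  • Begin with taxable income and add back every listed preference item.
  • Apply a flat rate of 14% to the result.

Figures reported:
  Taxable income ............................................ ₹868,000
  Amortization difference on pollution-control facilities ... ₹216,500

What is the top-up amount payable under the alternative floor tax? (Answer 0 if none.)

Standard income tax:
  ₹868,000 × 11% = ₹95,480

Alternative floor tax:
  Adjusted income: ₹868,000 + ₹216,500 = ₹1,084,500
  ₹1,084,500 × 14% = ₹151,830

Excess of alternative floor tax over standard income tax: ₹151,830 − ₹95,480 = ₹56,350.

₹56,350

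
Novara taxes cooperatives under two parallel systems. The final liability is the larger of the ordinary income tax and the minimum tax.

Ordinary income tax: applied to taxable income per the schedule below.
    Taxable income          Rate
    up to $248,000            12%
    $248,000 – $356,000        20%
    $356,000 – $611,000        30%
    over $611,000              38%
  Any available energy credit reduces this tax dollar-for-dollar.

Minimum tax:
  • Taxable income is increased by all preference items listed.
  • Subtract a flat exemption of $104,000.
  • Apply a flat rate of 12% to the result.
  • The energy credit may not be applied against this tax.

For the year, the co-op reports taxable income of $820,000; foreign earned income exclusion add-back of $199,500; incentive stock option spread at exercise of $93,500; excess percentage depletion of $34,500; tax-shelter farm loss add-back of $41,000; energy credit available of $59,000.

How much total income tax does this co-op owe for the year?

Ordinary income tax:
  $248,000 × 12% = $29,760
  $108,000 × 20% = $21,600
  $255,000 × 30% = $76,500
  $209,000 × 38% = $79,420
  → $207,280
  Less energy credit $59,000 → $148,280

Minimum tax:
  Adjusted income: $820,000 + $199,500 + $93,500 + $34,500 + $41,000 = $1,188,500
  Less exemption $104,000 → base $1,084,500
  $1,084,500 × 12% = $130,140

$148,280 > $130,140, so the ordinary income tax governs.

$148,280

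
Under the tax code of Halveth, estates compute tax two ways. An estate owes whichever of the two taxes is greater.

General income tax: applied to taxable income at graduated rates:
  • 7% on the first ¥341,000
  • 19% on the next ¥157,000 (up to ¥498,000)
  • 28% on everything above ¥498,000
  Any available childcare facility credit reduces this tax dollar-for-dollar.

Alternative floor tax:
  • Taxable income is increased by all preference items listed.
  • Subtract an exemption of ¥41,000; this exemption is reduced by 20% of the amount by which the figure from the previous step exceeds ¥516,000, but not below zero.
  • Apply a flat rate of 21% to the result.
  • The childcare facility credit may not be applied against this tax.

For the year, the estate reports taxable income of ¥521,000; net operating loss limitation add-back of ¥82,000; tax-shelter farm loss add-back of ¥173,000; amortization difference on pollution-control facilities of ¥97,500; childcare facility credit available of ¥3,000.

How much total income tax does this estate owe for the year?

Alternative floor tax:
  Adjusted income: ¥521,000 + ¥82,000 + ¥173,000 + ¥97,500 = ¥873,500
  Exemption: 20% × (¥873,500 − ¥516,000) = ¥71,500 ≥ ¥41,000, so the exemption is fully phased out
  Base: ¥873,500 − ¥0 = ¥873,500
  ¥873,500 × 21% = ¥183,435

General income tax:
  ¥341,000 × 7% = ¥23,870
  ¥157,000 × 19% = ¥29,830
  ¥23,000 × 28% = ¥6,440
  → ¥60,140
  Less childcare facility credit ¥3,000 → ¥57,140

¥183,435 > ¥57,140, so the alternative floor tax is the binding amount.

¥183,435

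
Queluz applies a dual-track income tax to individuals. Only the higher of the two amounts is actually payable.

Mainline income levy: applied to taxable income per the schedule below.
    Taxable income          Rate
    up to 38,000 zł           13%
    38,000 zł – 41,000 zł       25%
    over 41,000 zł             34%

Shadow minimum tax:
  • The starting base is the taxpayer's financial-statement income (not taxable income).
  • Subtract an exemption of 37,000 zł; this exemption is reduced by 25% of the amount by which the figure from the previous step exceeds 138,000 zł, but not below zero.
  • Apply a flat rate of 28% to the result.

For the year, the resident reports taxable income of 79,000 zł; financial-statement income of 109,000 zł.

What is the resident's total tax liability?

20,160 zł

Mainline income levy:
  38,000 zł × 13% = 4,940 zł
  3,000 zł × 25% = 750 zł
  38,000 zł × 34% = 12,920 zł
  → 18,610 zł

Shadow minimum tax:
  Base (financial-statement income): 109,000 zł
  Exemption: 109,000 zł ≤ 138,000 zł, so full 37,000 zł applies
  Base: 109,000 zł − 37,000 zł = 72,000 zł
  72,000 zł × 28% = 20,160 zł

20,160 zł > 18,610 zł, so the shadow minimum tax is the binding amount.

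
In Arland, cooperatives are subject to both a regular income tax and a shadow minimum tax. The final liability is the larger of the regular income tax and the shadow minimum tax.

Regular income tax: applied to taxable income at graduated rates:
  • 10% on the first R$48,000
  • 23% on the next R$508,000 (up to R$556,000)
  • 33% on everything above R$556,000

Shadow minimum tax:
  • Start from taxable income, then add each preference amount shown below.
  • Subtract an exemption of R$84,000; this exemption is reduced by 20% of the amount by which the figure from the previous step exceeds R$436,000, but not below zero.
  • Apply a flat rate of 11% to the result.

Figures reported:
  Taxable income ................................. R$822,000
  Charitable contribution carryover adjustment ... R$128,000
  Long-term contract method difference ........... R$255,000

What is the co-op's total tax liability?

Shadow minimum tax:
  Adjusted income: R$822,000 + R$128,000 + R$255,000 = R$1,205,000
  Exemption: 20% × (R$1,205,000 − R$436,000) = R$153,800 ≥ R$84,000, so the exemption is fully phased out
  Base: R$1,205,000 − R$0 = R$1,205,000
  R$1,205,000 × 11% = R$132,550

Regular income tax:
  R$48,000 × 10% = R$4,800
  R$508,000 × 23% = R$116,840
  R$266,000 × 33% = R$87,780
  → R$209,420

R$209,420 > R$132,550, so the regular income tax governs.

R$209,420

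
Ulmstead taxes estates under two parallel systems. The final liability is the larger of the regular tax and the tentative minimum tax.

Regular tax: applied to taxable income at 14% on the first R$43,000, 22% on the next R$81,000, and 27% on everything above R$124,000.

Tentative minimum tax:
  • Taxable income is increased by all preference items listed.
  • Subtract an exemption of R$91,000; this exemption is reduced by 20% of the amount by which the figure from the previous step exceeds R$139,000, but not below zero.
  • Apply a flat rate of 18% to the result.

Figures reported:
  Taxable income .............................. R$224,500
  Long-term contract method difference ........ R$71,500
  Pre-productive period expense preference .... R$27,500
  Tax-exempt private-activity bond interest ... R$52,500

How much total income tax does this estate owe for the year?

Tentative minimum tax:
  Adjusted income: R$224,500 + R$71,500 + R$27,500 + R$52,500 = R$376,000
  Exemption: R$91,000 − 20% × (R$376,000 − R$139,000) = R$91,000 − R$47,400 = R$43,600
  Base: R$376,000 − R$43,600 = R$332,400
  R$332,400 × 18% = R$59,832

Regular tax:
  R$43,000 × 14% = R$6,020
  R$81,000 × 22% = R$17,820
  R$100,500 × 27% = R$27,135
  → R$50,975

R$59,832 > R$50,975, so the tentative minimum tax is the binding amount.

R$59,832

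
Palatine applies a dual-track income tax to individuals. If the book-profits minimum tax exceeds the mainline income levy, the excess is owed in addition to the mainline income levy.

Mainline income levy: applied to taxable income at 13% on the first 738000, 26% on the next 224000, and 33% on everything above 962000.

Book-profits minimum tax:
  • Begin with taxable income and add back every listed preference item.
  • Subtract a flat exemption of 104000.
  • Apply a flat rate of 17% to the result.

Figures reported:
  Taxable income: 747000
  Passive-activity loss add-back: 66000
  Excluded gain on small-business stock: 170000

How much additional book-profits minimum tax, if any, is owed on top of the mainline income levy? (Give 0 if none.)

Mainline income levy:
  738000 × 13% = 95940
  9000 × 26% = 2340
  → 98280

Book-profits minimum tax:
  Adjusted income: 747000 + 66000 + 170000 = 983000
  Less exemption 104000 → base 879000
  879000 × 17% = 149430

Excess of book-profits minimum tax over mainline income levy: 149430 − 98280 = 51150.

51150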